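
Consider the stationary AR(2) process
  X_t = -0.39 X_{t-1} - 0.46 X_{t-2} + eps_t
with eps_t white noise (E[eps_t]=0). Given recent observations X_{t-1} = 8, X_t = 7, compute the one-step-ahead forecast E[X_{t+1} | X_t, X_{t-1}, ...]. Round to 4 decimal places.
E[X_{t+1} \mid \mathcal F_t] = -6.4100

For an AR(p) model X_t = c + sum_i phi_i X_{t-i} + eps_t, the
one-step-ahead conditional mean is
  E[X_{t+1} | X_t, ...] = c + sum_i phi_i X_{t+1-i}.
Substitute known values:
  E[X_{t+1} | ...] = (-0.39) * (7) + (-0.46) * (8)
                   = -6.4100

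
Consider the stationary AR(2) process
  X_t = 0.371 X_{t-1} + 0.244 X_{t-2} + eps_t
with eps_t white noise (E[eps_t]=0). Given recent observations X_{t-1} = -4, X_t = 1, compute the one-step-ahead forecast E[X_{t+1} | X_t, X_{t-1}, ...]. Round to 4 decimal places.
E[X_{t+1} \mid \mathcal F_t] = -0.6050

For an AR(p) model X_t = c + sum_i phi_i X_{t-i} + eps_t, the
one-step-ahead conditional mean is
  E[X_{t+1} | X_t, ...] = c + sum_i phi_i X_{t+1-i}.
Substitute known values:
  E[X_{t+1} | ...] = (0.371) * (1) + (0.244) * (-4)
                   = -0.6050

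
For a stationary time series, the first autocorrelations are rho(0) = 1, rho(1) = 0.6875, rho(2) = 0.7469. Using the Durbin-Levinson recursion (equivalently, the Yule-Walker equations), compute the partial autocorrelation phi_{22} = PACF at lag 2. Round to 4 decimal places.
\phi_{22} = 0.5200

The PACF at lag k is phi_{kk}, the last component of the solution
to the Yule-Walker system G_k phi = r_k where
  (G_k)_{ij} = rho(|i - j|), (r_k)_i = rho(i), i,j = 1..k.
Equivalently, Durbin-Levinson gives phi_{kk} iteratively:
  phi_{11} = rho(1)
  phi_{kk} = [rho(k) - sum_{j=1..k-1} phi_{k-1,j} rho(k-j)]
            / [1 - sum_{j=1..k-1} phi_{k-1,j} rho(j)],
  phi_{k,j} = phi_{k-1,j} - phi_{kk} phi_{k-1,k-j},  j = 1..k-1.
Step k = 1:
  phi_11 = rho(1) = 0.6875.
Step k = 2:
  phi_22 = [rho(2) - phi_11 rho(1)] / [1 - phi_11 rho(1)] = [0.7469 - (0.6875)(0.6875)] / [1 - (0.6875)(0.6875)]
         = 0.27424375 / 0.52734375 = 0.52.
Therefore phi_{22} = 0.5200.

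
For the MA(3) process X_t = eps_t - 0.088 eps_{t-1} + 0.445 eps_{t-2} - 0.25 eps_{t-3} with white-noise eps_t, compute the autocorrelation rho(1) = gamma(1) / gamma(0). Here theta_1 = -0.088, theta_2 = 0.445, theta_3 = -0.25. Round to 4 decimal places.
\rho(1) = -0.1880

For an MA(q) process with theta_0 = 1, the autocovariance is
  gamma(k) = sigma^2 * sum_{i=0..q-k} theta_i * theta_{i+k},
and rho(k) = gamma(k) / gamma(0). Sigma^2 cancels.
  numerator   = (1)*(-0.088) + (-0.088)*(0.445) + (0.445)*(-0.25) = -0.23841.
  denominator = (1)^2 + (-0.088)^2 + (0.445)^2 + (-0.25)^2 = 1.268269.
  rho(1) = -0.23841 / 1.268269 = -0.1880.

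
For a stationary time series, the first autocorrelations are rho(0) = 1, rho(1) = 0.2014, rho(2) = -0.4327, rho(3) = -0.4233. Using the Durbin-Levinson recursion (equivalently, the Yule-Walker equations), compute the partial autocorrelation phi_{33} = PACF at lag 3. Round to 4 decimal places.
\phi_{33} = -0.2670

The PACF at lag k is phi_{kk}, the last component of the solution
to the Yule-Walker system G_k phi = r_k where
  (G_k)_{ij} = rho(|i - j|), (r_k)_i = rho(i), i,j = 1..k.
Equivalently, Durbin-Levinson gives phi_{kk} iteratively:
  phi_{11} = rho(1)
  phi_{kk} = [rho(k) - sum_{j=1..k-1} phi_{k-1,j} rho(k-j)]
            / [1 - sum_{j=1..k-1} phi_{k-1,j} rho(j)],
  phi_{k,j} = phi_{k-1,j} - phi_{kk} phi_{k-1,k-j},  j = 1..k-1.
Step k = 1:
  phi_11 = rho(1) = 0.2014.
Step k = 2:
  phi_22 = [rho(2) - phi_11 rho(1)] / [1 - phi_11 rho(1)] = [-0.4327 - (0.2014)(0.2014)] / [1 - (0.2014)(0.2014)]
         = -0.47326196 / 0.95943804 = -0.49327.
  Update: phi_21 = phi_11 - phi_22 phi_11 = 0.2014 - (-0.49327)(0.2014) = 0.300745.
Step k = 3:
  phi_33 = [rho(3) - phi_21 rho(2) - phi_22 rho(1)] / [1 - phi_21 rho(1) - phi_22 rho(2)]
    numerator   = -0.4233 - (0.300745)(-0.4327) - (-0.49327)(0.2014) = -0.19382326
    denominator = 1 - (0.300745)(0.2014) - (-0.49327)(-0.4327) = 0.72599213
  phi_33 = -0.19382326 / 0.72599213 = -0.267.
Therefore phi_{33} = -0.2670.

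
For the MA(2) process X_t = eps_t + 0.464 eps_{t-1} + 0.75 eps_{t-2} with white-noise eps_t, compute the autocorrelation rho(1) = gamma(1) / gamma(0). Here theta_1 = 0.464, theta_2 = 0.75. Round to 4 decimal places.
\rho(1) = 0.4567

For an MA(q) process with theta_0 = 1, the autocovariance is
  gamma(k) = sigma^2 * sum_{i=0..q-k} theta_i * theta_{i+k},
and rho(k) = gamma(k) / gamma(0). Sigma^2 cancels.
  numerator   = (1)*(0.464) + (0.464)*(0.75) = 0.812.
  denominator = (1)^2 + (0.464)^2 + (0.75)^2 = 1.777796.
  rho(1) = 0.812 / 1.777796 = 0.4567.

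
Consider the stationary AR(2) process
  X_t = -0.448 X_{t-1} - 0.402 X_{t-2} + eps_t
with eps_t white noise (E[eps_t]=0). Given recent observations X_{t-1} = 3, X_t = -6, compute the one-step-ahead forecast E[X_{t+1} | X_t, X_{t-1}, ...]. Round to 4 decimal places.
E[X_{t+1} \mid \mathcal F_t] = 1.4820

For an AR(p) model X_t = c + sum_i phi_i X_{t-i} + eps_t, the
one-step-ahead conditional mean is
  E[X_{t+1} | X_t, ...] = c + sum_i phi_i X_{t+1-i}.
Substitute known values:
  E[X_{t+1} | ...] = (-0.448) * (-6) + (-0.402) * (3)
                   = 1.4820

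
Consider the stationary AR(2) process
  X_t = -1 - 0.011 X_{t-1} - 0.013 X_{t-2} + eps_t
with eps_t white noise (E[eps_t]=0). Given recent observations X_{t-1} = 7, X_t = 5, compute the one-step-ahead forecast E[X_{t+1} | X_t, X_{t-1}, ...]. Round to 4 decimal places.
E[X_{t+1} \mid \mathcal F_t] = -1.1460

For an AR(p) model X_t = c + sum_i phi_i X_{t-i} + eps_t, the
one-step-ahead conditional mean is
  E[X_{t+1} | X_t, ...] = c + sum_i phi_i X_{t+1-i}.
Substitute known values:
  E[X_{t+1} | ...] = -1 + (-0.011) * (5) + (-0.013) * (7)
                   = -1.1460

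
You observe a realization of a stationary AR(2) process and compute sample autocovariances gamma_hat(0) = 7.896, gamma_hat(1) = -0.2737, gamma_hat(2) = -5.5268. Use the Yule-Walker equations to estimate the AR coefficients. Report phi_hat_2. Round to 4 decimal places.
\hat\phi_{2} = -0.7020

The Yule-Walker equations for an AR(p) process read, in matrix form,
  Gamma_p phi = r_p,   with   (Gamma_p)_{ij} = gamma(|i - j|),
                       (r_p)_i = gamma(i),   i,j = 1..p.
Substitute the sample gammas (Toeplitz matrix and right-hand side of size 2):
  Gamma_p = [[7.896, -0.2737], [-0.2737, 7.896]]
  r_p     = [-0.2737, -5.5268]
Written out:
  7.896 phi_1 - 0.2737 phi_2 = -0.2737
  -0.2737 phi_1 + 7.896 phi_2 = -5.5268
Solve by Cramer's rule:
  det = gamma(0)^2 - gamma(1)^2 = (7.896)^2 - (-0.2737)^2 = 62.346816 - 0.07491169 = 62.27190431
  phi_hat_1 = [gamma(1) gamma(0) - gamma(1) gamma(2)] / det = [(-0.2737)(7.896) - (-0.2737)(-5.5268)] / 62.27190431 = -3.67382036 / 62.27190431 = -0.059
  phi_hat_2 = [gamma(0) gamma(2) - gamma(1)^2] / det = [(7.896)(-5.5268) - (-0.2737)^2] / 62.27190431 = -43.71452449 / 62.27190431 = -0.702
So phi_hat = [-0.0590, -0.7020].
Therefore phi_hat_2 = -0.7020.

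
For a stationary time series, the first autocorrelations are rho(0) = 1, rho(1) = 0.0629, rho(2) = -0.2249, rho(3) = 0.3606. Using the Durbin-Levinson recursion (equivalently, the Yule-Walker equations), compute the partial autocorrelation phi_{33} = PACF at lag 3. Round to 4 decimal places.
\phi_{33} = 0.4160

The PACF at lag k is phi_{kk}, the last component of the solution
to the Yule-Walker system G_k phi = r_k where
  (G_k)_{ij} = rho(|i - j|), (r_k)_i = rho(i), i,j = 1..k.
Equivalently, Durbin-Levinson gives phi_{kk} iteratively:
  phi_{11} = rho(1)
  phi_{kk} = [rho(k) - sum_{j=1..k-1} phi_{k-1,j} rho(k-j)]
            / [1 - sum_{j=1..k-1} phi_{k-1,j} rho(j)],
  phi_{k,j} = phi_{k-1,j} - phi_{kk} phi_{k-1,k-j},  j = 1..k-1.
Step k = 1:
  phi_11 = rho(1) = 0.0629.
Step k = 2:
  phi_22 = [rho(2) - phi_11 rho(1)] / [1 - phi_11 rho(1)] = [-0.2249 - (0.0629)(0.0629)] / [1 - (0.0629)(0.0629)]
         = -0.22885641 / 0.99604359 = -0.229765.
  Update: phi_21 = phi_11 - phi_22 phi_11 = 0.0629 - (-0.229765)(0.0629) = 0.077352.
Step k = 3:
  phi_33 = [rho(3) - phi_21 rho(2) - phi_22 rho(1)] / [1 - phi_21 rho(1) - phi_22 rho(2)]
    numerator   = 0.3606 - (0.077352)(-0.2249) - (-0.229765)(0.0629) = 0.39244877
    denominator = 1 - (0.077352)(0.0629) - (-0.229765)(-0.2249) = 0.94346029
  phi_33 = 0.39244877 / 0.94346029 = 0.416.
Therefore phi_{33} = 0.4160.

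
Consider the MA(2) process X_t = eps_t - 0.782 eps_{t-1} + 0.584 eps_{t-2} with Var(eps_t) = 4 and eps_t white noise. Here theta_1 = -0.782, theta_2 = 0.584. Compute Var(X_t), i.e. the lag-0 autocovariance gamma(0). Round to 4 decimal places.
\gamma(0) = 7.8103

For an MA(q) process X_t = eps_t + sum_i theta_i eps_{t-i} with
Var(eps_t) = sigma^2, the variance is
  gamma(0) = sigma^2 * (1 + sum_i theta_i^2).
  sum_i theta_i^2 = (-0.782)^2 + (0.584)^2 = 0.611524 + 0.341056 = 0.95258.
  gamma(0) = 4 * (1 + 0.95258) = 4 * 1.95258 = 7.81032, which rounds to 7.8103.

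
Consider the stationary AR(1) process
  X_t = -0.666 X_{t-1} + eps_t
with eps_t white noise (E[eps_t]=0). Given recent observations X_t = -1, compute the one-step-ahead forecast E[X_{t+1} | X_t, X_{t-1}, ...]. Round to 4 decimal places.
E[X_{t+1} \mid \mathcal F_t] = 0.6660

For an AR(p) model X_t = c + sum_i phi_i X_{t-i} + eps_t, the
one-step-ahead conditional mean is
  E[X_{t+1} | X_t, ...] = c + sum_i phi_i X_{t+1-i}.
Substitute known values:
  E[X_{t+1} | ...] = (-0.666) * (-1)
                   = 0.6660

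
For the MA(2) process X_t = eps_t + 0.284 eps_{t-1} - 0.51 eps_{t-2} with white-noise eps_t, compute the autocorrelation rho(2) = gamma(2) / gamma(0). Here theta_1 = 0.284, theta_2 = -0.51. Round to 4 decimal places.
\rho(2) = -0.3804

For an MA(q) process with theta_0 = 1, the autocovariance is
  gamma(k) = sigma^2 * sum_{i=0..q-k} theta_i * theta_{i+k},
and rho(k) = gamma(k) / gamma(0). Sigma^2 cancels.
  numerator   = (1)*(-0.51) = -0.51.
  denominator = (1)^2 + (0.284)^2 + (-0.51)^2 = 1.340756.
  rho(2) = -0.51 / 1.340756 = -0.3804.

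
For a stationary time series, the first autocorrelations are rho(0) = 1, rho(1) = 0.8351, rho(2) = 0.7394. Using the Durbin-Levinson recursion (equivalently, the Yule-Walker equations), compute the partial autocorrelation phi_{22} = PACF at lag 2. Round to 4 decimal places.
\phi_{22} = 0.1388

The PACF at lag k is phi_{kk}, the last component of the solution
to the Yule-Walker system G_k phi = r_k where
  (G_k)_{ij} = rho(|i - j|), (r_k)_i = rho(i), i,j = 1..k.
Equivalently, Durbin-Levinson gives phi_{kk} iteratively:
  phi_{11} = rho(1)
  phi_{kk} = [rho(k) - sum_{j=1..k-1} phi_{k-1,j} rho(k-j)]
            / [1 - sum_{j=1..k-1} phi_{k-1,j} rho(j)],
  phi_{k,j} = phi_{k-1,j} - phi_{kk} phi_{k-1,k-j},  j = 1..k-1.
Step k = 1:
  phi_11 = rho(1) = 0.8351.
Step k = 2:
  phi_22 = [rho(2) - phi_11 rho(1)] / [1 - phi_11 rho(1)] = [0.7394 - (0.8351)(0.8351)] / [1 - (0.8351)(0.8351)]
         = 0.04200799 / 0.30260799 = 0.1388.
Therefore phi_{22} = 0.1388.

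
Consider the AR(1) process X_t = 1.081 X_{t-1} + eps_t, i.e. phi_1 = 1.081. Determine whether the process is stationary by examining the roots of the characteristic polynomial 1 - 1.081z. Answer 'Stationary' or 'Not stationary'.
\text{Not stationary}

The AR(p) characteristic polynomial is P(z) = 1 - 1.081z.
Stationarity requires all roots to lie outside the unit circle, i.e. |z| > 1 for every root.
This is linear in z: 1 + (-1.081) z = 0  =>  z = -1/(-1.081) = 0.925069,  |z| = 0.925069.
Moduli of all roots: 0.9251.
All moduli strictly greater than 1? No.
Verdict: Not stationary.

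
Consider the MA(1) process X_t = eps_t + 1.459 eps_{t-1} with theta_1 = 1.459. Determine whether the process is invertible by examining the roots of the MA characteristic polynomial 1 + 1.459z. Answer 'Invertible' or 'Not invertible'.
\text{Not invertible}

The MA(q) characteristic polynomial is P(z) = 1 + 1.459z.
Invertibility requires all roots to lie outside the unit circle, i.e. |z| > 1 for every root.
This is linear in z: 1 + (1.459) z = 0  =>  z = -1/(1.459) = -0.685401,  |z| = 0.685401.
Moduli of all roots: 0.6854.
All moduli strictly greater than 1? No.
Verdict: Not invertible.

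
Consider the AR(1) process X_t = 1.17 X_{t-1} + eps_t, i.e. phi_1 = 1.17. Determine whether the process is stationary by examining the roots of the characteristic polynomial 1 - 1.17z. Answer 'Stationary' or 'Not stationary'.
\text{Not stationary}

The AR(p) characteristic polynomial is P(z) = 1 - 1.17z.
Stationarity requires all roots to lie outside the unit circle, i.e. |z| > 1 for every root.
This is linear in z: 1 + (-1.17) z = 0  =>  z = -1/(-1.17) = 0.854701,  |z| = 0.854701.
Moduli of all roots: 0.8547.
All moduli strictly greater than 1? No.
Verdict: Not stationary.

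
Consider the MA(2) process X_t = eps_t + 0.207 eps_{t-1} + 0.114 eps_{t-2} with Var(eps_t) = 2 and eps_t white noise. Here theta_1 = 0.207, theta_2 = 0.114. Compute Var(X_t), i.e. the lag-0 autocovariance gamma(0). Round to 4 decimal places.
\gamma(0) = 2.1117

For an MA(q) process X_t = eps_t + sum_i theta_i eps_{t-i} with
Var(eps_t) = sigma^2, the variance is
  gamma(0) = sigma^2 * (1 + sum_i theta_i^2).
  sum_i theta_i^2 = (0.207)^2 + (0.114)^2 = 0.042849 + 0.012996 = 0.055845.
  gamma(0) = 2 * (1 + 0.055845) = 2 * 1.055845 = 2.11169, which rounds to 2.1117.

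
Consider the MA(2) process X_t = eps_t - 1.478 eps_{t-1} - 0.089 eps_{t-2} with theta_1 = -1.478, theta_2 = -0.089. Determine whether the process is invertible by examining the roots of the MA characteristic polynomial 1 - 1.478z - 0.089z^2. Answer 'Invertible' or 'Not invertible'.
\text{Not invertible}

The MA(q) characteristic polynomial is P(z) = 1 - 1.478z - 0.089z^2.
Invertibility requires all roots to lie outside the unit circle, i.e. |z| > 1 for every root.
Set 1 + (-1.478) z + (-0.089) z^2 = 0, i.e. a z^2 + b z + c = 0 with a = -0.089, b = -1.478, c = 1.
Discriminant D = b^2 - 4ac = (-1.478)^2 - 4*(-0.089)*1 = 2.184484 - (-0.356) = 2.540484.
D >= 0, so the roots are real: z = (-b +/- sqrt(D)) / (2a) = (1.478 +/- 1.59389) / (-0.178).
  z_1 = (1.478 + 1.59389) / (-0.178) = -17.2578,   |z_1| = 17.2578.
  z_2 = (1.478 - 1.59389) / (-0.178) = 0.6511,   |z_2| = 0.6511.
Moduli of all roots: 17.2578, 0.6511.
All moduli strictly greater than 1? No.
Verdict: Not invertible.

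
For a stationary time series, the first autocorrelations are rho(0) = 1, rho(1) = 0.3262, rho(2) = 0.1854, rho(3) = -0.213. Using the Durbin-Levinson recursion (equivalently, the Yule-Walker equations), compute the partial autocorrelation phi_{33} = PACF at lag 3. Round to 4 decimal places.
\phi_{33} = -0.3349

The PACF at lag k is phi_{kk}, the last component of the solution
to the Yule-Walker system G_k phi = r_k where
  (G_k)_{ij} = rho(|i - j|), (r_k)_i = rho(i), i,j = 1..k.
Equivalently, Durbin-Levinson gives phi_{kk} iteratively:
  phi_{11} = rho(1)
  phi_{kk} = [rho(k) - sum_{j=1..k-1} phi_{k-1,j} rho(k-j)]
            / [1 - sum_{j=1..k-1} phi_{k-1,j} rho(j)],
  phi_{k,j} = phi_{k-1,j} - phi_{kk} phi_{k-1,k-j},  j = 1..k-1.
Step k = 1:
  phi_11 = rho(1) = 0.3262.
Step k = 2:
  phi_22 = [rho(2) - phi_11 rho(1)] / [1 - phi_11 rho(1)] = [0.1854 - (0.3262)(0.3262)] / [1 - (0.3262)(0.3262)]
         = 0.07899356 / 0.89359356 = 0.0884.
  Update: phi_21 = phi_11 - phi_22 phi_11 = 0.3262 - (0.0884)(0.3262) = 0.297364.
Step k = 3:
  phi_33 = [rho(3) - phi_21 rho(2) - phi_22 rho(1)] / [1 - phi_21 rho(1) - phi_22 rho(2)]
    numerator   = -0.213 - (0.297364)(0.1854) - (0.0884)(0.3262) = -0.29696732
    denominator = 1 - (0.297364)(0.3262) - (0.0884)(0.1854) = 0.88661054
  phi_33 = -0.29696732 / 0.88661054 = -0.3349.
Therefore phi_{33} = -0.3349.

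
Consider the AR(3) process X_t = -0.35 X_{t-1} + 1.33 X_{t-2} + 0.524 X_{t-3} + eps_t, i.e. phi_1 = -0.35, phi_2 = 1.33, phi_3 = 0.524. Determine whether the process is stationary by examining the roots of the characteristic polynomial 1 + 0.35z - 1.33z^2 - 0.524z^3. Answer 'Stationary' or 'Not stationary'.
\text{Not stationary}

The AR(p) characteristic polynomial is P(z) = 1 + 0.35z - 1.33z^2 - 0.524z^3.
Stationarity requires all roots to lie outside the unit circle, i.e. |z| > 1 for every root.
Degree 3: look for a simple real root z0 first, then factor out (1 - z/z0) and solve the remaining quadratic.
Testing z0 = -2.5: P(-2.5) = 1 + (0.35)(-2.5) + (-1.33)(-2.5)^2 + (-0.524)(-2.5)^3
  = 1 + (-0.875) + (-8.3125) + (8.1875) = 0.  So z_0 = -2.5 is a root, |z_0| = 2.5.
Divide out the factor (1 + 0.4 z) = (1 - z/z0) (since 1/z0 = -0.4):
  P(z) = (1 + 0.4 z)(1 + (-0.05) z + (-1.31) z^2)
  [check: z-coef -0.05 - (-0.4) = 0.35; z^2-coef -1.31 - (-0.4)(-0.05) = -1.33; z^3-coef -(-0.4)(-1.31) = -0.524.]
Remaining roots from the quadratic factor 1 + (-0.05) z + (-1.31) z^2:
  Set 1 + (-0.05) z + (-1.31) z^2 = 0, i.e. a z^2 + b z + c = 0 with a = -1.31, b = -0.05, c = 1.
  Discriminant D = b^2 - 4ac = (-0.05)^2 - 4*(-1.31)*1 = 0.0025 - (-5.24) = 5.2425.
  D >= 0, so the roots are real: z = (-b +/- sqrt(D)) / (2a) = (0.05 +/- 2.289651) / (-2.62).
    z_1 = (0.05 + 2.289651) / (-2.62) = -0.893,   |z_1| = 0.893.
    z_2 = (0.05 - 2.289651) / (-2.62) = 0.8548,   |z_2| = 0.8548.
Moduli of all roots: 2.5000, 0.8930, 0.8548.
All moduli strictly greater than 1? No.
Verdict: Not stationary.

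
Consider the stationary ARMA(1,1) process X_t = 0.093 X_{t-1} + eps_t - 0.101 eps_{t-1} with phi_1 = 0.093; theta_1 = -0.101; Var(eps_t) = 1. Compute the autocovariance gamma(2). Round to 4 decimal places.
\gamma(2) = -0.0007

Multiply the model equation by X_{t-k} and take expectations. With theta_0 = psi_0 = 1 and psi_j the MA(infinity) weights, this gives
  gamma(k) - sum_i phi_i gamma(k-i) = c_k,
  c_k = sigma^2 * sum_{j=k..q} theta_j psi_{j-k}   (c_k = 0 for k > q),
using gamma(-m) = gamma(m).
psi-weights needed (psi_j = theta_j + sum_i phi_i psi_{j-i}):
  psi_1 = theta_1 + phi_1 = -0.101 + (0.093) = -0.008
Right-hand sides:
  c_0 = sigma^2 (1 + theta_1 psi_1) = 1 * (1 + (-0.101)(-0.008)) = 1 * 1.000808 = 1.000808
  c_1 = sigma^2 theta_1 = 1 * (-0.101) = -0.101
  c_2 = 0
Equations for k = 0 and k = 1 (AR order 1):
  gamma(0) = phi_1 gamma(1) + c_0
  gamma(1) = phi_1 gamma(0) + c_1
Substituting the second into the first: gamma(0) (1 - phi_1^2) = c_0 + phi_1 c_1, so
  gamma(0) = (c_0 + phi_1 c_1) / (1 - phi_1^2) = (1.000808 + (0.093)(-0.101)) / (1 - (0.093)^2) = 0.991415 / 0.991351 = 1.000065.
  gamma(1) = phi_1 gamma(0) + c_1 = (0.093)(1.000065) + (-0.101) = -0.007994.
For k = 2 (> q): gamma(2) = phi_1 gamma(1) = (0.093)(-0.007994) = -0.000743.
Therefore gamma(2) = -0.0007 (to 4 decimal places).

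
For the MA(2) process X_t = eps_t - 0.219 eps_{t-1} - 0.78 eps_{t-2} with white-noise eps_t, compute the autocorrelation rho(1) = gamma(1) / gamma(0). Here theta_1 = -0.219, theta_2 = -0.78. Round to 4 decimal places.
\rho(1) = -0.0291

For an MA(q) process with theta_0 = 1, the autocovariance is
  gamma(k) = sigma^2 * sum_{i=0..q-k} theta_i * theta_{i+k},
and rho(k) = gamma(k) / gamma(0). Sigma^2 cancels.
  numerator   = (1)*(-0.219) + (-0.219)*(-0.78) = -0.04818.
  denominator = (1)^2 + (-0.219)^2 + (-0.78)^2 = 1.656361.
  rho(1) = -0.04818 / 1.656361 = -0.0291.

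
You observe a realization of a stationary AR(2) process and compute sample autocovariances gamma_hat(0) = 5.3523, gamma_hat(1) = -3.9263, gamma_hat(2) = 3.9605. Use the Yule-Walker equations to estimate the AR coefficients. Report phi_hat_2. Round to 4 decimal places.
\hat\phi_{2} = 0.4370

The Yule-Walker equations for an AR(p) process read, in matrix form,
  Gamma_p phi = r_p,   with   (Gamma_p)_{ij} = gamma(|i - j|),
                       (r_p)_i = gamma(i),   i,j = 1..p.
Substitute the sample gammas (Toeplitz matrix and right-hand side of size 2):
  Gamma_p = [[5.3523, -3.9263], [-3.9263, 5.3523]]
  r_p     = [-3.9263, 3.9605]
Written out:
  5.3523 phi_1 - 3.9263 phi_2 = -3.9263
  -3.9263 phi_1 + 5.3523 phi_2 = 3.9605
Solve by Cramer's rule:
  det = gamma(0)^2 - gamma(1)^2 = (5.3523)^2 - (-3.9263)^2 = 28.64711529 - 15.41583169 = 13.2312836
  phi_hat_1 = [gamma(1) gamma(0) - gamma(1) gamma(2)] / det = [(-3.9263)(5.3523) - (-3.9263)(3.9605)] / 13.2312836 = -5.46462434 / 13.2312836 = -0.413
  phi_hat_2 = [gamma(0) gamma(2) - gamma(1)^2] / det = [(5.3523)(3.9605) - (-3.9263)^2] / 13.2312836 = 5.78195246 / 13.2312836 = 0.437
So phi_hat = [-0.4130, 0.4370].
Therefore phi_hat_2 = 0.4370.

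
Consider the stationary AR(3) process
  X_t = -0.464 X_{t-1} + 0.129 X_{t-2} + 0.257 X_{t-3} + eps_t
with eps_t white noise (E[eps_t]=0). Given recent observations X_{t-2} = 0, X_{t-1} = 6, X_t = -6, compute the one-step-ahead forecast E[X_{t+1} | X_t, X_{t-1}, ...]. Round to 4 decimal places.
E[X_{t+1} \mid \mathcal F_t] = 3.5580

For an AR(p) model X_t = c + sum_i phi_i X_{t-i} + eps_t, the
one-step-ahead conditional mean is
  E[X_{t+1} | X_t, ...] = c + sum_i phi_i X_{t+1-i}.
Substitute known values:
  E[X_{t+1} | ...] = (-0.464) * (-6) + (0.129) * (6) + (0.257) * (0)
                   = 3.5580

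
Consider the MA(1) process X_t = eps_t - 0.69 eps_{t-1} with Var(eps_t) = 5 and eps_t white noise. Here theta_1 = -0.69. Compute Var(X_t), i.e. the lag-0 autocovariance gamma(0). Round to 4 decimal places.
\gamma(0) = 7.3805

For an MA(q) process X_t = eps_t + sum_i theta_i eps_{t-i} with
Var(eps_t) = sigma^2, the variance is
  gamma(0) = sigma^2 * (1 + sum_i theta_i^2).
  sum_i theta_i^2 = (-0.69)^2 = 0.4761.
  gamma(0) = 5 * (1 + 0.4761) = 5 * 1.4761 = 7.3805.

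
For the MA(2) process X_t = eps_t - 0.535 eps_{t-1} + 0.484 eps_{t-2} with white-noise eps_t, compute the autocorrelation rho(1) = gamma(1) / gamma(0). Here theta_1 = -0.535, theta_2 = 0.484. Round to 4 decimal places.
\rho(1) = -0.5222

For an MA(q) process with theta_0 = 1, the autocovariance is
  gamma(k) = sigma^2 * sum_{i=0..q-k} theta_i * theta_{i+k},
and rho(k) = gamma(k) / gamma(0). Sigma^2 cancels.
  numerator   = (1)*(-0.535) + (-0.535)*(0.484) = -0.79394.
  denominator = (1)^2 + (-0.535)^2 + (0.484)^2 = 1.520481.
  rho(1) = -0.79394 / 1.520481 = -0.5222.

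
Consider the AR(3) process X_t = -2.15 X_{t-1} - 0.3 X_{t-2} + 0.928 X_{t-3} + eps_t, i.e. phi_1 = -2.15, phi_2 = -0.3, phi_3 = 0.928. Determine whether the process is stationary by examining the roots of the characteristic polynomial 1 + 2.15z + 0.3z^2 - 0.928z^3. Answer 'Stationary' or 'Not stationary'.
\text{Not stationary}

The AR(p) characteristic polynomial is P(z) = 1 + 2.15z + 0.3z^2 - 0.928z^3.
Stationarity requires all roots to lie outside the unit circle, i.e. |z| > 1 for every root.
Degree 3: look for a simple real root z0 first, then factor out (1 - z/z0) and solve the remaining quadratic.
Testing z0 = -0.625: P(-0.625) = 1 + (2.15)(-0.625) + (0.3)(-0.625)^2 + (-0.928)(-0.625)^3
  = 1 + (-1.34375) + (0.117188) + (0.226562) = 0.  So z_0 = -0.625 is a root, |z_0| = 0.625.
Divide out the factor (1 + 1.6 z) = (1 - z/z0) (since 1/z0 = -1.6):
  P(z) = (1 + 1.6 z)(1 + (0.55) z + (-0.58) z^2)
  [check: z-coef 0.55 - (-1.6) = 2.15; z^2-coef -0.58 - (-1.6)(0.55) = 0.3; z^3-coef -(-1.6)(-0.58) = -0.928.]
Remaining roots from the quadratic factor 1 + (0.55) z + (-0.58) z^2:
  Set 1 + (0.55) z + (-0.58) z^2 = 0, i.e. a z^2 + b z + c = 0 with a = -0.58, b = 0.55, c = 1.
  Discriminant D = b^2 - 4ac = (0.55)^2 - 4*(-0.58)*1 = 0.3025 - (-2.32) = 2.6225.
  D >= 0, so the roots are real: z = (-b +/- sqrt(D)) / (2a) = (-0.55 +/- 1.619413) / (-1.16).
    z_1 = (-0.55 + 1.619413) / (-1.16) = -0.9219,   |z_1| = 0.9219.
    z_2 = (-0.55 - 1.619413) / (-1.16) = 1.8702,   |z_2| = 1.8702.
Moduli of all roots: 0.6250, 0.9219, 1.8702.
All moduli strictly greater than 1? No.
Verdict: Not stationary.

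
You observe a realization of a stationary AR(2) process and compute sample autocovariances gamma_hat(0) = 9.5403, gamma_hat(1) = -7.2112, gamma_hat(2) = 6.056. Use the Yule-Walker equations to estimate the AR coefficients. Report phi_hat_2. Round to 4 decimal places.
\hat\phi_{2} = 0.1480

The Yule-Walker equations for an AR(p) process read, in matrix form,
  Gamma_p phi = r_p,   with   (Gamma_p)_{ij} = gamma(|i - j|),
                       (r_p)_i = gamma(i),   i,j = 1..p.
Substitute the sample gammas (Toeplitz matrix and right-hand side of size 2):
  Gamma_p = [[9.5403, -7.2112], [-7.2112, 9.5403]]
  r_p     = [-7.2112, 6.056]
Written out:
  9.5403 phi_1 - 7.2112 phi_2 = -7.2112
  -7.2112 phi_1 + 9.5403 phi_2 = 6.056
Solve by Cramer's rule:
  det = gamma(0)^2 - gamma(1)^2 = (9.5403)^2 - (-7.2112)^2 = 91.01732409 - 52.00140544 = 39.01591865
  phi_hat_1 = [gamma(1) gamma(0) - gamma(1) gamma(2)] / det = [(-7.2112)(9.5403) - (-7.2112)(6.056)] / 39.01591865 = -25.12598416 / 39.01591865 = -0.644
  phi_hat_2 = [gamma(0) gamma(2) - gamma(1)^2] / det = [(9.5403)(6.056) - (-7.2112)^2] / 39.01591865 = 5.77465136 / 39.01591865 = 0.148
So phi_hat = [-0.6440, 0.1480].
Therefore phi_hat_2 = 0.1480.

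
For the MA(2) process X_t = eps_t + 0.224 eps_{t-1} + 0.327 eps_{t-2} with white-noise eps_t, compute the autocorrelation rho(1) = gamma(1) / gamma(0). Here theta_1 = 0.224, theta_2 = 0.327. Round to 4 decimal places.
\rho(1) = 0.2569

For an MA(q) process with theta_0 = 1, the autocovariance is
  gamma(k) = sigma^2 * sum_{i=0..q-k} theta_i * theta_{i+k},
and rho(k) = gamma(k) / gamma(0). Sigma^2 cancels.
  numerator   = (1)*(0.224) + (0.224)*(0.327) = 0.297248.
  denominator = (1)^2 + (0.224)^2 + (0.327)^2 = 1.157105.
  rho(1) = 0.297248 / 1.157105 = 0.2569.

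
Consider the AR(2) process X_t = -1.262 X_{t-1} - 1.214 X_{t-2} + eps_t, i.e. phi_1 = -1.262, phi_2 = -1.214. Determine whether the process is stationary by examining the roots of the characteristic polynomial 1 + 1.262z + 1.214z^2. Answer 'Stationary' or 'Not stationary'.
\text{Not stationary}

The AR(p) characteristic polynomial is P(z) = 1 + 1.262z + 1.214z^2.
Stationarity requires all roots to lie outside the unit circle, i.e. |z| > 1 for every root.
Set 1 + (1.262) z + (1.214) z^2 = 0, i.e. a z^2 + b z + c = 0 with a = 1.214, b = 1.262, c = 1.
Discriminant D = b^2 - 4ac = (1.262)^2 - 4*(1.214)*1 = 1.592644 - (4.856) = -3.263356.
D < 0, so the roots are the complex-conjugate pair z = (-b +/- i sqrt(-D)) / (2a) = -0.5198 +/- 0.744i.
For a conjugate pair |z|^2 = z * conj(z) = (product of roots) = c/a = 1/(1.214) = 0.823723, so |z| = sqrt(0.823723) = 0.9076 for both roots.
Moduli of all roots: 0.9076, 0.9076.
All moduli strictly greater than 1? No.
Verdict: Not stationary.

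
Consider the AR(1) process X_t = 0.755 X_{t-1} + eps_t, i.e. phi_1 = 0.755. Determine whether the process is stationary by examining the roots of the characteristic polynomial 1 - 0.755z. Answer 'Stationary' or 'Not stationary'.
\text{Stationary}

The AR(p) characteristic polynomial is P(z) = 1 - 0.755z.
Stationarity requires all roots to lie outside the unit circle, i.e. |z| > 1 for every root.
This is linear in z: 1 + (-0.755) z = 0  =>  z = -1/(-0.755) = 1.324503,  |z| = 1.324503.
Moduli of all roots: 1.3245.
All moduli strictly greater than 1? Yes.
Verdict: Stationary.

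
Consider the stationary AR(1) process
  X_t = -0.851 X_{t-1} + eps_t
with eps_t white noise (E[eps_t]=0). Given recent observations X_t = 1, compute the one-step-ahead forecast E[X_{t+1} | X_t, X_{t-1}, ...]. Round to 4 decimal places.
E[X_{t+1} \mid \mathcal F_t] = -0.8510

For an AR(p) model X_t = c + sum_i phi_i X_{t-i} + eps_t, the
one-step-ahead conditional mean is
  E[X_{t+1} | X_t, ...] = c + sum_i phi_i X_{t+1-i}.
Substitute known values:
  E[X_{t+1} | ...] = (-0.851) * (1)
                   = -0.8510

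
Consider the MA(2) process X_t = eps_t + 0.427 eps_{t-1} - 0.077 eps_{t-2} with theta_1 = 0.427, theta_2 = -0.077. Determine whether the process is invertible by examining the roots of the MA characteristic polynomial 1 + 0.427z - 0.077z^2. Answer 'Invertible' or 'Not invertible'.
\text{Invertible}

The MA(q) characteristic polynomial is P(z) = 1 + 0.427z - 0.077z^2.
Invertibility requires all roots to lie outside the unit circle, i.e. |z| > 1 for every root.
Set 1 + (0.427) z + (-0.077) z^2 = 0, i.e. a z^2 + b z + c = 0 with a = -0.077, b = 0.427, c = 1.
Discriminant D = b^2 - 4ac = (0.427)^2 - 4*(-0.077)*1 = 0.182329 - (-0.308) = 0.490329.
D >= 0, so the roots are real: z = (-b +/- sqrt(D)) / (2a) = (-0.427 +/- 0.700235) / (-0.154).
  z_1 = (-0.427 + 0.700235) / (-0.154) = -1.7743,   |z_1| = 1.7743.
  z_2 = (-0.427 - 0.700235) / (-0.154) = 7.3197,   |z_2| = 7.3197.
Moduli of all roots: 1.7743, 7.3197.
All moduli strictly greater than 1? Yes.
Verdict: Invertible.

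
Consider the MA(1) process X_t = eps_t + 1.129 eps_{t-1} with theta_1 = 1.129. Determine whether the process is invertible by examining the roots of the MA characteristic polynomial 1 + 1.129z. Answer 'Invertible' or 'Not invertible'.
\text{Not invertible}

The MA(q) characteristic polynomial is P(z) = 1 + 1.129z.
Invertibility requires all roots to lie outside the unit circle, i.e. |z| > 1 for every root.
This is linear in z: 1 + (1.129) z = 0  =>  z = -1/(1.129) = -0.88574,  |z| = 0.88574.
Moduli of all roots: 0.8857.
All moduli strictly greater than 1? No.
Verdict: Not invertible.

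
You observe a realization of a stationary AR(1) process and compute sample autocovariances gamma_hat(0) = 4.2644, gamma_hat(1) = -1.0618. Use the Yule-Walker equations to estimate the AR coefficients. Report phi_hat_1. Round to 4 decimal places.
\hat\phi_{1} = -0.2490

The Yule-Walker equations for an AR(p) process read, in matrix form,
  Gamma_p phi = r_p,   with   (Gamma_p)_{ij} = gamma(|i - j|),
                       (r_p)_i = gamma(i),   i,j = 1..p.
Substitute the sample gammas (Toeplitz matrix and right-hand side of size 1):
  Gamma_p = [[4.2644]]
  r_p     = [-1.0618]
With p = 1 this is the single equation gamma(0) phi_1 = gamma(1):
  phi_hat_1 = gamma(1) / gamma(0) = -1.0618 / 4.2644 = -0.2490.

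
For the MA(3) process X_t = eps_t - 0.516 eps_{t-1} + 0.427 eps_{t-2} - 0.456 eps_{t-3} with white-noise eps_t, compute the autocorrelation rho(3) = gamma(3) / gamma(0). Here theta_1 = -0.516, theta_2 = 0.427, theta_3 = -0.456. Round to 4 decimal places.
\rho(3) = -0.2753

For an MA(q) process with theta_0 = 1, the autocovariance is
  gamma(k) = sigma^2 * sum_{i=0..q-k} theta_i * theta_{i+k},
and rho(k) = gamma(k) / gamma(0). Sigma^2 cancels.
  numerator   = (1)*(-0.456) = -0.456.
  denominator = (1)^2 + (-0.516)^2 + (0.427)^2 + (-0.456)^2 = 1.656521.
  rho(3) = -0.456 / 1.656521 = -0.2753.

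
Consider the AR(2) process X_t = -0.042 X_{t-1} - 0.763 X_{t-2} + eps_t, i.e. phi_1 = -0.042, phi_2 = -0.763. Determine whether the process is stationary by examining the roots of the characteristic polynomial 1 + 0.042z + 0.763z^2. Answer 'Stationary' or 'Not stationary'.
\text{Stationary}

The AR(p) characteristic polynomial is P(z) = 1 + 0.042z + 0.763z^2.
Stationarity requires all roots to lie outside the unit circle, i.e. |z| > 1 for every root.
Set 1 + (0.042) z + (0.763) z^2 = 0, i.e. a z^2 + b z + c = 0 with a = 0.763, b = 0.042, c = 1.
Discriminant D = b^2 - 4ac = (0.042)^2 - 4*(0.763)*1 = 0.001764 - (3.052) = -3.050236.
D < 0, so the roots are the complex-conjugate pair z = (-b +/- i sqrt(-D)) / (2a) = -0.0275 +/- 1.1445i.
For a conjugate pair |z|^2 = z * conj(z) = (product of roots) = c/a = 1/(0.763) = 1.310616, so |z| = sqrt(1.310616) = 1.1448 for both roots.
Moduli of all roots: 1.1448, 1.1448.
All moduli strictly greater than 1? Yes.
Verdict: Stationary.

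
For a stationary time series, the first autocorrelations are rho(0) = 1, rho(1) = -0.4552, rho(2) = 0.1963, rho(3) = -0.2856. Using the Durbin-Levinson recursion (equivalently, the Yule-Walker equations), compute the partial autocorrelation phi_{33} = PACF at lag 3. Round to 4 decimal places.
\phi_{33} = -0.2539

The PACF at lag k is phi_{kk}, the last component of the solution
to the Yule-Walker system G_k phi = r_k where
  (G_k)_{ij} = rho(|i - j|), (r_k)_i = rho(i), i,j = 1..k.
Equivalently, Durbin-Levinson gives phi_{kk} iteratively:
  phi_{11} = rho(1)
  phi_{kk} = [rho(k) - sum_{j=1..k-1} phi_{k-1,j} rho(k-j)]
            / [1 - sum_{j=1..k-1} phi_{k-1,j} rho(j)],
  phi_{k,j} = phi_{k-1,j} - phi_{kk} phi_{k-1,k-j},  j = 1..k-1.
Step k = 1:
  phi_11 = rho(1) = -0.4552.
Step k = 2:
  phi_22 = [rho(2) - phi_11 rho(1)] / [1 - phi_11 rho(1)] = [0.1963 - (-0.4552)(-0.4552)] / [1 - (-0.4552)(-0.4552)]
         = -0.01090704 / 0.79279296 = -0.013758.
  Update: phi_21 = phi_11 - phi_22 phi_11 = -0.4552 - (-0.013758)(-0.4552) = -0.461463.
Step k = 3:
  phi_33 = [rho(3) - phi_21 rho(2) - phi_22 rho(1)] / [1 - phi_21 rho(1) - phi_22 rho(2)]
    numerator   = -0.2856 - (-0.461463)(0.1963) - (-0.013758)(-0.4552) = -0.20127743
    denominator = 1 - (-0.461463)(-0.4552) - (-0.013758)(0.1963) = 0.7926429
  phi_33 = -0.20127743 / 0.7926429 = -0.2539.
Therefore phi_{33} = -0.2539.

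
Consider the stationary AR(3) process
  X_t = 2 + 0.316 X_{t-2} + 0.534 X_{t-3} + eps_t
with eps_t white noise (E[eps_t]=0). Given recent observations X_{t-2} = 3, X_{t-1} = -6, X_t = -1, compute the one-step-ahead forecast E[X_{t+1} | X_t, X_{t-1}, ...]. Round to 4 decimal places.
E[X_{t+1} \mid \mathcal F_t] = 1.7060

For an AR(p) model X_t = c + sum_i phi_i X_{t-i} + eps_t, the
one-step-ahead conditional mean is
  E[X_{t+1} | X_t, ...] = c + sum_i phi_i X_{t+1-i}.
Substitute known values:
  E[X_{t+1} | ...] = 2 + (-0) * (-1) + (0.316) * (-6) + (0.534) * (3)
                   = 1.7060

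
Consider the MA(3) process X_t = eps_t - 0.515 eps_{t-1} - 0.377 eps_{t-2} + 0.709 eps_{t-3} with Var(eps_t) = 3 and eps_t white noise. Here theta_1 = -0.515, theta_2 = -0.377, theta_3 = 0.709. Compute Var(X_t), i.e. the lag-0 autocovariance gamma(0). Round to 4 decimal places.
\gamma(0) = 5.7301

For an MA(q) process X_t = eps_t + sum_i theta_i eps_{t-i} with
Var(eps_t) = sigma^2, the variance is
  gamma(0) = sigma^2 * (1 + sum_i theta_i^2).
  sum_i theta_i^2 = (-0.515)^2 + (-0.377)^2 + (0.709)^2 = 0.265225 + 0.142129 + 0.502681 = 0.910035.
  gamma(0) = 3 * (1 + 0.910035) = 3 * 1.910035 = 5.730105, which rounds to 5.7301.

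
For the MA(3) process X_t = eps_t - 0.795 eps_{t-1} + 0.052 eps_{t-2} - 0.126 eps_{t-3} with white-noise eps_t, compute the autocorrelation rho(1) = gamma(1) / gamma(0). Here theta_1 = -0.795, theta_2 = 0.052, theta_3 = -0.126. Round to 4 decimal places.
\rho(1) = -0.5107

For an MA(q) process with theta_0 = 1, the autocovariance is
  gamma(k) = sigma^2 * sum_{i=0..q-k} theta_i * theta_{i+k},
and rho(k) = gamma(k) / gamma(0). Sigma^2 cancels.
  numerator   = (1)*(-0.795) + (-0.795)*(0.052) + (0.052)*(-0.126) = -0.842892.
  denominator = (1)^2 + (-0.795)^2 + (0.052)^2 + (-0.126)^2 = 1.650605.
  rho(1) = -0.842892 / 1.650605 = -0.5107.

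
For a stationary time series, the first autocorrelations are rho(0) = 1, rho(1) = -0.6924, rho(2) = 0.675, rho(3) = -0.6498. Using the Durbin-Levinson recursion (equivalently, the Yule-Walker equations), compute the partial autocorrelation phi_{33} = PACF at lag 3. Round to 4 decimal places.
\phi_{33} = -0.2189

The PACF at lag k is phi_{kk}, the last component of the solution
to the Yule-Walker system G_k phi = r_k where
  (G_k)_{ij} = rho(|i - j|), (r_k)_i = rho(i), i,j = 1..k.
Equivalently, Durbin-Levinson gives phi_{kk} iteratively:
  phi_{11} = rho(1)
  phi_{kk} = [rho(k) - sum_{j=1..k-1} phi_{k-1,j} rho(k-j)]
            / [1 - sum_{j=1..k-1} phi_{k-1,j} rho(j)],
  phi_{k,j} = phi_{k-1,j} - phi_{kk} phi_{k-1,k-j},  j = 1..k-1.
Step k = 1:
  phi_11 = rho(1) = -0.6924.
Step k = 2:
  phi_22 = [rho(2) - phi_11 rho(1)] / [1 - phi_11 rho(1)] = [0.675 - (-0.6924)(-0.6924)] / [1 - (-0.6924)(-0.6924)]
         = 0.19558224 / 0.52058224 = 0.375699.
  Update: phi_21 = phi_11 - phi_22 phi_11 = -0.6924 - (0.375699)(-0.6924) = -0.432266.
Step k = 3:
  phi_33 = [rho(3) - phi_21 rho(2) - phi_22 rho(1)] / [1 - phi_21 rho(1) - phi_22 rho(2)]
    numerator   = -0.6498 - (-0.432266)(0.675) - (0.375699)(-0.6924) = -0.09788645
    denominator = 1 - (-0.432266)(-0.6924) - (0.375699)(0.675) = 0.44710218
  phi_33 = -0.09788645 / 0.44710218 = -0.2189.
Therefore phi_{33} = -0.2189.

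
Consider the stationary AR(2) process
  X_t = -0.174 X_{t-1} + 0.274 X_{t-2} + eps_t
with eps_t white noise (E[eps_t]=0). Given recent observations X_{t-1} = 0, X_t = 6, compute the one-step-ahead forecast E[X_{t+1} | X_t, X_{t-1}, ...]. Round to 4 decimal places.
E[X_{t+1} \mid \mathcal F_t] = -1.0440

For an AR(p) model X_t = c + sum_i phi_i X_{t-i} + eps_t, the
one-step-ahead conditional mean is
  E[X_{t+1} | X_t, ...] = c + sum_i phi_i X_{t+1-i}.
Substitute known values:
  E[X_{t+1} | ...] = (-0.174) * (6) + (0.274) * (0)
                   = -1.0440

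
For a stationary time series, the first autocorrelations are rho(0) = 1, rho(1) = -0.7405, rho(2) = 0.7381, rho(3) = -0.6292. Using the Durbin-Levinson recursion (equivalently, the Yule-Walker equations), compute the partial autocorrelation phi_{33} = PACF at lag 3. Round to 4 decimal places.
\phi_{33} = -0.0031

The PACF at lag k is phi_{kk}, the last component of the solution
to the Yule-Walker system G_k phi = r_k where
  (G_k)_{ij} = rho(|i - j|), (r_k)_i = rho(i), i,j = 1..k.
Equivalently, Durbin-Levinson gives phi_{kk} iteratively:
  phi_{11} = rho(1)
  phi_{kk} = [rho(k) - sum_{j=1..k-1} phi_{k-1,j} rho(k-j)]
            / [1 - sum_{j=1..k-1} phi_{k-1,j} rho(j)],
  phi_{k,j} = phi_{k-1,j} - phi_{kk} phi_{k-1,k-j},  j = 1..k-1.
Step k = 1:
  phi_11 = rho(1) = -0.7405.
Step k = 2:
  phi_22 = [rho(2) - phi_11 rho(1)] / [1 - phi_11 rho(1)] = [0.7381 - (-0.7405)(-0.7405)] / [1 - (-0.7405)(-0.7405)]
         = 0.18975975 / 0.45165975 = 0.420139.
  Update: phi_21 = phi_11 - phi_22 phi_11 = -0.7405 - (0.420139)(-0.7405) = -0.429387.
Step k = 3:
  phi_33 = [rho(3) - phi_21 rho(2) - phi_22 rho(1)] / [1 - phi_21 rho(1) - phi_22 rho(2)]
    numerator   = -0.6292 - (-0.429387)(0.7381) - (0.420139)(-0.7405) = -0.00115653
    denominator = 1 - (-0.429387)(-0.7405) - (0.420139)(0.7381) = 0.37193433
  phi_33 = -0.00115653 / 0.37193433 = -0.0031.
Therefore phi_{33} = -0.0031.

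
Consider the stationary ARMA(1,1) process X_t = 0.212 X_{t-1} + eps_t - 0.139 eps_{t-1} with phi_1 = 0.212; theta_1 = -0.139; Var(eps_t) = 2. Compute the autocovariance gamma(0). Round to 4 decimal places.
\gamma(0) = 2.0112

Multiply the model equation by X_{t-k} and take expectations. With theta_0 = psi_0 = 1 and psi_j the MA(infinity) weights, this gives
  gamma(k) - sum_i phi_i gamma(k-i) = c_k,
  c_k = sigma^2 * sum_{j=k..q} theta_j psi_{j-k}   (c_k = 0 for k > q),
using gamma(-m) = gamma(m).
psi-weights needed (psi_j = theta_j + sum_i phi_i psi_{j-i}):
  psi_1 = theta_1 + phi_1 = -0.139 + (0.212) = 0.073
Right-hand sides:
  c_0 = sigma^2 (1 + theta_1 psi_1) = 2 * (1 + (-0.139)(0.073)) = 2 * 0.989853 = 1.979706
  c_1 = sigma^2 theta_1 = 2 * (-0.139) = -0.278
  c_2 = 0
Equations for k = 0 and k = 1 (AR order 1):
  gamma(0) = phi_1 gamma(1) + c_0
  gamma(1) = phi_1 gamma(0) + c_1
Substituting the second into the first: gamma(0) (1 - phi_1^2) = c_0 + phi_1 c_1, so
  gamma(0) = (c_0 + phi_1 c_1) / (1 - phi_1^2) = (1.979706 + (0.212)(-0.278)) / (1 - (0.212)^2) = 1.92077 / 0.955056 = 2.01116.
Therefore gamma(0) = 2.0112 (to 4 decimal places).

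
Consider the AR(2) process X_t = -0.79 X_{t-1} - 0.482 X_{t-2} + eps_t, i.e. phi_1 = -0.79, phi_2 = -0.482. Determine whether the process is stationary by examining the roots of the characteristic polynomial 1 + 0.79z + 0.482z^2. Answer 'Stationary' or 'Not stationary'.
\text{Stationary}

The AR(p) characteristic polynomial is P(z) = 1 + 0.79z + 0.482z^2.
Stationarity requires all roots to lie outside the unit circle, i.e. |z| > 1 for every root.
Set 1 + (0.79) z + (0.482) z^2 = 0, i.e. a z^2 + b z + c = 0 with a = 0.482, b = 0.79, c = 1.
Discriminant D = b^2 - 4ac = (0.79)^2 - 4*(0.482)*1 = 0.6241 - (1.928) = -1.3039.
D < 0, so the roots are the complex-conjugate pair z = (-b +/- i sqrt(-D)) / (2a) = -0.8195 +/- 1.1845i.
For a conjugate pair |z|^2 = z * conj(z) = (product of roots) = c/a = 1/(0.482) = 2.074689, so |z| = sqrt(2.074689) = 1.4404 for both roots.
Moduli of all roots: 1.4404, 1.4404.
All moduli strictly greater than 1? Yes.
Verdict: Stationary.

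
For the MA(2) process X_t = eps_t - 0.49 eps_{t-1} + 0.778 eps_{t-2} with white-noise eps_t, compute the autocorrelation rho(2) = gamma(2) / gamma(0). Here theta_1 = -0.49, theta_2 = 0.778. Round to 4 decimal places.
\rho(2) = 0.4216

For an MA(q) process with theta_0 = 1, the autocovariance is
  gamma(k) = sigma^2 * sum_{i=0..q-k} theta_i * theta_{i+k},
and rho(k) = gamma(k) / gamma(0). Sigma^2 cancels.
  numerator   = (1)*(0.778) = 0.778.
  denominator = (1)^2 + (-0.49)^2 + (0.778)^2 = 1.845384.
  rho(2) = 0.778 / 1.845384 = 0.4216.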